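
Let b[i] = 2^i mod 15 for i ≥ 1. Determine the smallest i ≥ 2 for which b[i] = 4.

2

Listing terms: b[1] = 2, b[2] = 4, b[3] = 8, b[4] = 1, b[5] = 2.
Since b[5] = b[1] = 2, the sequence is periodic with period 4.
The value 4 first appears (with i ≥ 2) at b[2].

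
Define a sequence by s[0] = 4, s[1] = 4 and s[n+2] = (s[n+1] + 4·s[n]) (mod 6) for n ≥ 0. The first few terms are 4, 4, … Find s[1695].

0

Listing terms: s[0] = 4,  s[1] = 4,  s[2] = 2,  s[3] = 0,  s[4] = 2,  s[5] = 2,  s[6] = 4,  s[7] = 0,  s[8] = 4,  s[9] = 4.
Since (s[8], s[9]) = (s[0], s[1]) = (4, 4) (two consecutive terms determine the rest), the sequence is periodic with period 8.
(1695 - 0) mod 8 = 7, so s[1695] = s[7] = 0.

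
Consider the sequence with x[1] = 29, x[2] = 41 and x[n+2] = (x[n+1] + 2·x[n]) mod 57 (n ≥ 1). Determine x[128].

41

Listing terms: x[1] = 29; x[2] = 41; x[3] = 42; x[4] = 10; x[5] = 37; x[6] = 0; x[7] = 17; x[8] = 17; x[9] = 51; x[10] = 28; x[11] = 16; x[12] = 15; x[13] = 47; x[14] = 20; x[15] = 0; x[16] = 40; x[17] = 40; x[18] = 6; x[19] = 29; x[20] = 41.
The sequence repeats with period 18.
(128 - 1) mod 18 = 1, so x[128] = x[2] = 41.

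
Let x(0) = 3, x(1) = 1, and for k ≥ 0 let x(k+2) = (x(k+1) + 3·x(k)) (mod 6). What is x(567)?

We have x(0) = 3,  x(1) = 1,  x(2) = 4,  x(3) = 1,  x(4) = 1,  x(5) = 4.
Since (x(4), x(5)) = (x(1), x(2)) = (1, 4) (two consecutive terms determine the rest), the sequence is eventually periodic: after a pre-period of length 1 it cycles with period 3.
For k ≥ 1, x(k) depends only on (k - 1) mod 3. (567 - 1) mod 3 = 2, so x(567) = x(3) = 1.

1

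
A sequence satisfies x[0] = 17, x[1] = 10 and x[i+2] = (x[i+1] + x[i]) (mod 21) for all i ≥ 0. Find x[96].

Computing terms: x[0] = 17; x[1] = 10; x[2] = 6; x[3] = 16; x[4] = 1; x[5] = 17; x[6] = 18; x[7] = 14; x[8] = 11; x[9] = 4; x[10] = 15; x[11] = 19; x[12] = 13; x[13] = 11; x[14] = 3; x[15] = 14; x[16] = 17; x[17] = 10.
Since (x[16], x[17]) = (x[0], x[1]) = (17, 10) (two consecutive terms determine the rest), the sequence is periodic with period 16.
(96 - 0) mod 16 = 0, so x[96] = x[0] = 17.

17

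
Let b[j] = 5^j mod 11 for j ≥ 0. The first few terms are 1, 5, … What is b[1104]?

9

b[0] = 1; b[1] = 5; b[2] = 3; b[3] = 4; b[4] = 9; b[5] = 1.
Since b[5] = b[0] = 1, the sequence is periodic with period 5.
(1104 - 0) mod 5 = 4, so b[1104] = b[4] = 9.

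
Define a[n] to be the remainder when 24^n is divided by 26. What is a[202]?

10

We have a[0] = 1, a[1] = 24, a[2] = 4, a[3] = 18, a[4] = 16, a[5] = 20, a[6] = 12, a[7] = 2, a[8] = 22, a[9] = 8, a[10] = 10, a[11] = 6, a[12] = 14, a[13] = 24.
Since a[13] = a[1] = 24, the sequence is eventually periodic: after a pre-period of length 1 it cycles with period 12.
For n ≥ 1, a[n] depends only on (n - 1) mod 12. (202 - 1) mod 12 = 9, so a[202] = a[10] = 10.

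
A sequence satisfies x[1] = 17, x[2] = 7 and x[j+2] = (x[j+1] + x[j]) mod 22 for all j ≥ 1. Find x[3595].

11

x[1] = 17,  x[2] = 7,  x[3] = 2,  x[4] = 9,  x[5] = 11,  x[6] = 20,  x[7] = 9,  x[8] = 7,  x[9] = 16,  x[10] = 1,  x[11] = 17,  x[12] = 18,  x[13] = 13,  x[14] = 9,  x[15] = 0,  x[16] = 9,  x[17] = 9,  x[18] = 18,  x[19] = 5,  x[20] = 1,  x[21] = 6,  x[22] = 7,  x[23] = 13,  x[24] = 20,  x[25] = 11,  x[26] = 9,  x[27] = 20,  x[28] = 7,  x[29] = 5,  x[30] = 12,  x[31] = 17,  x[32] = 7.
Since (x[31], x[32]) = (x[1], x[2]) = (17, 7) (two consecutive terms determine the rest), the sequence is periodic with period 30.
(3595 - 1) mod 30 = 24, so x[3595] = x[25] = 11.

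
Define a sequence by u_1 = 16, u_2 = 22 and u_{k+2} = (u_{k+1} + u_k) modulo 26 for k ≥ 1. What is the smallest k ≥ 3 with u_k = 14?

Listing terms: u_1 = 16; u_2 = 22; u_3 = 12; u_4 = 8; u_5 = 20; u_6 = 2; u_7 = 22; u_8 = 24; u_9 = 20; u_{10} = 18; u_{11} = 12; u_{12} = 4; u_{13} = 16; u_{14} = 20; u_{15} = 10; u_{16} = 4; u_{17} = 14; u_{18} = 18; u_{19} = 6; u_{20} = 24; u_{21} = 4; u_{22} = 2; u_{23} = 6; u_{24} = 8; u_{25} = 14; u_{26} = 22; u_{27} = 10; u_{28} = 6; u_{29} = 16; u_{30} = 22.
Since (u_{29}, u_{30}) = (u_1, u_2) = (16, 22) (two consecutive terms determine the rest), the sequence is periodic with period 28.
The value 14 first appears (with k ≥ 3) at u_{17}.

17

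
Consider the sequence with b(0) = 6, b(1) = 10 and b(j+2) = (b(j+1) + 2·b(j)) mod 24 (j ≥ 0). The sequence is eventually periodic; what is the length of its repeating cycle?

6

We have b(0) = 6,  b(1) = 10,  b(2) = 22,  b(3) = 18,  b(4) = 14,  b(5) = 2,  b(6) = 6,  b(7) = 10.
Since (b(6), b(7)) = (b(0), b(1)) = (6, 10) (two consecutive terms determine the rest), the sequence is periodic with period 6.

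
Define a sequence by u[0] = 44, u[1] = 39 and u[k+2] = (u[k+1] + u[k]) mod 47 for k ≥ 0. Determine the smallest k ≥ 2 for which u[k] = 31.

We have u[0] = 44, u[1] = 39, u[2] = 36, u[3] = 28, u[4] = 17, u[5] = 45, u[6] = 15, u[7] = 13, u[8] = 28, u[9] = 41, u[10] = 22, u[11] = 16, u[12] = 38, u[13] = 7, u[14] = 45, u[15] = 5, u[16] = 3, u[17] = 8, u[18] = 11, u[19] = 19, u[20] = 30, u[21] = 2, u[22] = 32, u[23] = 34, u[24] = 19, u[25] = 6, u[26] = 25, u[27] = 31, u[28] = 9, u[29] = 40, u[30] = 2, u[31] = 42, u[32] = 44, u[33] = 39.
Since (u[32], u[33]) = (u[0], u[1]) = (44, 39) (two consecutive terms determine the rest), the sequence is periodic with period 32.
The value 31 first appears (with k ≥ 2) at u[27].

27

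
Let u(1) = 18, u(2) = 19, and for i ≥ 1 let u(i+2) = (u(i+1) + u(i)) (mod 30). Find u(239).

We have u(1) = 18,  u(2) = 19,  u(3) = 7,  u(4) = 26,  u(5) = 3,  u(6) = 29,  u(7) = 2,  u(8) = 1,  u(9) = 3,  u(10) = 4,  u(11) = 7,  u(12) = 11,  u(13) = 18,  u(14) = 29,  u(15) = 17,  u(16) = 16,  u(17) = 3,  u(18) = 19,  u(19) = 22,  u(20) = 11,  u(21) = 3,  u(22) = 14,  u(23) = 17,  u(24) = 1,  u(25) = 18,  u(26) = 19.
Since (u(25), u(26)) = (u(1), u(2)) = (18, 19) (two consecutive terms determine the rest), the sequence is periodic with period 24.
(239 - 1) mod 24 = 22, so u(239) = u(23) = 17.

17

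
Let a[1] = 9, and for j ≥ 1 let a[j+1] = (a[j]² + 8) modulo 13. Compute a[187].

9

We have a[1] = 9; a[2] = 11; a[3] = 12; a[4] = 9.
Since a[4] = a[1] = 9, the sequence is periodic with period 3.
So a[187] = a[1 + ((187-1) mod 3)] = a[1] = 9.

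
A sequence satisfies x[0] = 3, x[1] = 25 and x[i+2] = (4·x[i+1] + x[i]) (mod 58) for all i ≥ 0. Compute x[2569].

51

Computing terms: x[0] = 3; x[1] = 25; x[2] = 45; x[3] = 31; x[4] = 53; x[5] = 11; x[6] = 39; x[7] = 51; x[8] = 11; x[9] = 37; x[10] = 43; x[11] = 35; x[12] = 9; x[13] = 13; x[14] = 3; x[15] = 25.
The sequence repeats with period 14.
(2569 - 0) mod 14 = 7, so x[2569] = x[7] = 51.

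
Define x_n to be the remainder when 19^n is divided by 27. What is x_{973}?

19

Computing terms: x_0 = 1; x_1 = 19; x_2 = 10; x_3 = 1.
The sequence repeats with period 3.
(973 - 0) mod 3 = 1, so x_{973} = x_1 = 19.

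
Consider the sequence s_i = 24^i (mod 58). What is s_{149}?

Listing terms: s_1 = 24, s_2 = 54, s_3 = 20, s_4 = 16, s_5 = 36, s_6 = 52, s_7 = 30, s_8 = 24.
Since s_8 = s_1 = 24, the sequence is periodic with period 7.
(149 - 1) mod 7 = 1, so s_{149} = s_2 = 54.

54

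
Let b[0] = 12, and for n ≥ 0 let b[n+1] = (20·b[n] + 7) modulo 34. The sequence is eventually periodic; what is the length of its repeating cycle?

16

Computing terms: b[0] = 12,  b[1] = 9,  b[2] = 17,  b[3] = 7,  b[4] = 11,  b[5] = 23,  b[6] = 25,  b[7] = 31,  b[8] = 15,  b[9] = 1,  b[10] = 27,  b[11] = 3,  b[12] = 33,  b[13] = 21,  b[14] = 19,  b[15] = 13,  b[16] = 29,  b[17] = 9.
Since b[17] = b[1] = 9, the sequence is eventually periodic: after a pre-period of length 1 it cycles with period 16.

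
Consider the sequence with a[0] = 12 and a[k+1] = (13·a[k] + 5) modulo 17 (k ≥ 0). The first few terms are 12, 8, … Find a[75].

11

Listing terms: a[0] = 12; a[1] = 8; a[2] = 7; a[3] = 11; a[4] = 12.
The sequence repeats with period 4.
So a[75] = a[0 + ((75-0) mod 4)] = a[3] = 11.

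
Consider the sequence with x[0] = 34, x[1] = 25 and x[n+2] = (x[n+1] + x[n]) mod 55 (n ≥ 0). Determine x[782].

4

We have x[0] = 34; x[1] = 25; x[2] = 4; x[3] = 29; x[4] = 33; x[5] = 7; x[6] = 40; x[7] = 47; x[8] = 32; x[9] = 24; x[10] = 1; x[11] = 25; x[12] = 26; x[13] = 51; x[14] = 22; x[15] = 18; x[16] = 40; x[17] = 3; x[18] = 43; x[19] = 46; x[20] = 34; x[21] = 25.
The sequence repeats with period 20.
So x[782] = x[0 + ((782-0) mod 20)] = x[2] = 4.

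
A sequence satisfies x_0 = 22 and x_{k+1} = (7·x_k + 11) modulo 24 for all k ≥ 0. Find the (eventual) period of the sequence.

6

We have x_0 = 22,  x_1 = 21,  x_2 = 14,  x_3 = 13,  x_4 = 6,  x_5 = 5,  x_6 = 22.
The sequence repeats with period 6.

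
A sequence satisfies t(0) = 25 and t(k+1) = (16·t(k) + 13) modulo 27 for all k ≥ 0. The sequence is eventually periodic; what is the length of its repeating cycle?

27

Computing terms: t(0) = 25,  t(1) = 8,  t(2) = 6,  t(3) = 1,  t(4) = 2,  t(5) = 18,  t(6) = 4,  t(7) = 23,  t(8) = 3,  t(9) = 7,  t(10) = 17,  t(11) = 15,  t(12) = 10,  t(13) = 11,  t(14) = 0,  t(15) = 13,  t(16) = 5,  t(17) = 12,  t(18) = 16,  t(19) = 26,  t(20) = 24,  t(21) = 19,  t(22) = 20,  t(23) = 9,  t(24) = 22,  t(25) = 14,  t(26) = 21,  t(27) = 25.
The sequence repeats with period 27.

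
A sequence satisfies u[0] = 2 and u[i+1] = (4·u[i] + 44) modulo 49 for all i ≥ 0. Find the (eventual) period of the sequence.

21

u[0] = 2; u[1] = 3; u[2] = 7; u[3] = 23; u[4] = 38; u[5] = 0; u[6] = 44; u[7] = 24; u[8] = 42; u[9] = 16; u[10] = 10; u[11] = 35; u[12] = 37; u[13] = 45; u[14] = 28; u[15] = 9; u[16] = 31; u[17] = 21; u[18] = 30; u[19] = 17; u[20] = 14; u[21] = 2.
The sequence repeats with period 21.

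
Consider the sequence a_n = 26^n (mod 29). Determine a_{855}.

a_1 = 26,  a_2 = 9,  a_3 = 2,  a_4 = 23,  a_5 = 18,  a_6 = 4,  a_7 = 17,  a_8 = 7,  a_9 = 8,  a_{10} = 5,  a_{11} = 14,  a_{12} = 16,  a_{13} = 10,  a_{14} = 28,  a_{15} = 3,  a_{16} = 20,  a_{17} = 27,  a_{18} = 6,  a_{19} = 11,  a_{20} = 25,  a_{21} = 12,  a_{22} = 22,  a_{23} = 21,  a_{24} = 24,  a_{25} = 15,  a_{26} = 13,  a_{27} = 19,  a_{28} = 1,  a_{29} = 26.
The sequence repeats with period 28.
(855 - 1) mod 28 = 14, so a_{855} = a_{15} = 3.

3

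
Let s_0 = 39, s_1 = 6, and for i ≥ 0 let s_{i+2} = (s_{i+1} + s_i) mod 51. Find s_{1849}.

Computing terms: s_0 = 39,  s_1 = 6,  s_2 = 45,  s_3 = 0,  s_4 = 45,  s_5 = 45,  s_6 = 39,  s_7 = 33,  s_8 = 21,  s_9 = 3,  s_{10} = 24,  s_{11} = 27,  s_{12} = 0,  s_{13} = 27,  s_{14} = 27,  s_{15} = 3,  s_{16} = 30,  s_{17} = 33,  s_{18} = 12,  s_{19} = 45,  s_{20} = 6,  s_{21} = 0,  s_{22} = 6,  s_{23} = 6,  s_{24} = 12,  s_{25} = 18,  s_{26} = 30,  s_{27} = 48,  s_{28} = 27,  s_{29} = 24,  s_{30} = 0,  s_{31} = 24,  s_{32} = 24,  s_{33} = 48,  s_{34} = 21,  s_{35} = 18,  s_{36} = 39,  s_{37} = 6.
Since (s_{36}, s_{37}) = (s_0, s_1) = (39, 6) (two consecutive terms determine the rest), the sequence is periodic with period 36.
So s_{1849} = s_{0 + ((1849-0) mod 36)} = s_{13} = 27.

27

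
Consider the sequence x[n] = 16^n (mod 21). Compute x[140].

Computing terms: x[0] = 1,  x[1] = 16,  x[2] = 4,  x[3] = 1.
The sequence repeats with period 3.
(140 - 0) mod 3 = 2, so x[140] = x[2] = 4.

4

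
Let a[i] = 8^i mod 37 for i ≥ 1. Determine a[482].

a[1] = 8; a[2] = 27; a[3] = 31; a[4] = 26; a[5] = 23; a[6] = 36; a[7] = 29; a[8] = 10; a[9] = 6; a[10] = 11; a[11] = 14; a[12] = 1; a[13] = 8.
The sequence repeats with period 12.
(482 - 1) mod 12 = 1, so a[482] = a[2] = 27.

27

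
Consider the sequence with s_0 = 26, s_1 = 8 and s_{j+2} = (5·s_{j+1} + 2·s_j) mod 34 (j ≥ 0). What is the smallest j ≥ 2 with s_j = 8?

9

Listing terms: s_0 = 26, s_1 = 8, s_2 = 24, s_3 = 0, s_4 = 14, s_5 = 2, s_6 = 4, s_7 = 24, s_8 = 26, s_9 = 8.
Since (s_8, s_9) = (s_0, s_1) = (26, 8) (two consecutive terms determine the rest), the sequence is periodic with period 8.
The value 8 next appears (with j ≥ 2) at s_9.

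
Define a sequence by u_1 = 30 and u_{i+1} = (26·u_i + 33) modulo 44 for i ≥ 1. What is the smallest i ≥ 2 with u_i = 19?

Computing terms: u_1 = 30,  u_2 = 21,  u_3 = 7,  u_4 = 39,  u_5 = 35,  u_6 = 19,  u_7 = 43,  u_8 = 7.
Since u_8 = u_3 = 7, the sequence is eventually periodic: after a pre-period of length 2 it cycles with period 5.
The value 19 first appears (with i ≥ 2) at u_6.

6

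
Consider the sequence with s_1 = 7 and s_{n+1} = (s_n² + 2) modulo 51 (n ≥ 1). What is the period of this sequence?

4

We have s_1 = 7, s_2 = 0, s_3 = 2, s_4 = 6, s_5 = 38, s_6 = 18, s_7 = 20, s_8 = 45, s_9 = 38.
Since s_9 = s_5 = 38, the sequence is eventually periodic: after a pre-period of length 4 it cycles with period 4.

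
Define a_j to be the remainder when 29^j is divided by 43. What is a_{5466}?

21

We have a_0 = 1; a_1 = 29; a_2 = 24; a_3 = 8; a_4 = 17; a_5 = 20; a_6 = 21; a_7 = 7; a_8 = 31; a_9 = 39; a_{10} = 13; a_{11} = 33; a_{12} = 11; a_{13} = 18; a_{14} = 6; a_{15} = 2; a_{16} = 15; a_{17} = 5; a_{18} = 16; a_{19} = 34; a_{20} = 40; a_{21} = 42; a_{22} = 14; a_{23} = 19; a_{24} = 35; a_{25} = 26; a_{26} = 23; a_{27} = 22; a_{28} = 36; a_{29} = 12; a_{30} = 4; a_{31} = 30; a_{32} = 10; a_{33} = 32; a_{34} = 25; a_{35} = 37; a_{36} = 41; a_{37} = 28; a_{38} = 38; a_{39} = 27; a_{40} = 9; a_{41} = 3; a_{42} = 1.
The sequence repeats with period 42.
So a_{5466} = a_{0 + ((5466-0) mod 42)} = a_6 = 21.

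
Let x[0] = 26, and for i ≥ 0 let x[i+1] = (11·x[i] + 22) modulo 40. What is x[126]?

Listing terms: x[0] = 26, x[1] = 28, x[2] = 10, x[3] = 12, x[4] = 34, x[5] = 36, x[6] = 18, x[7] = 20, x[8] = 2, x[9] = 4, x[10] = 26.
The sequence repeats with period 10.
So x[126] = x[0 + ((126-0) mod 10)] = x[6] = 18.

18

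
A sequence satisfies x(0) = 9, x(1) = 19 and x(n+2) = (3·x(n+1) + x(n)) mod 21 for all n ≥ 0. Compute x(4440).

x(0) = 9; x(1) = 19; x(2) = 3; x(3) = 7; x(4) = 3; x(5) = 16; x(6) = 9; x(7) = 1; x(8) = 12; x(9) = 16; x(10) = 18; x(11) = 7; x(12) = 18; x(13) = 19; x(14) = 12; x(15) = 13; x(16) = 9; x(17) = 19.
Since (x(16), x(17)) = (x(0), x(1)) = (9, 19) (two consecutive terms determine the rest), the sequence is periodic with period 16.
(4440 - 0) mod 16 = 8, so x(4440) = x(8) = 12.

12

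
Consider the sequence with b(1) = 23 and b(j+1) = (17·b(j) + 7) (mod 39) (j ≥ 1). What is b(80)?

Listing terms: b(1) = 23; b(2) = 8; b(3) = 26; b(4) = 20; b(5) = 35; b(6) = 17; b(7) = 23.
Since b(7) = b(1) = 23, the sequence is periodic with period 6.
So b(80) = b(1 + ((80-1) mod 6)) = b(2) = 8.

8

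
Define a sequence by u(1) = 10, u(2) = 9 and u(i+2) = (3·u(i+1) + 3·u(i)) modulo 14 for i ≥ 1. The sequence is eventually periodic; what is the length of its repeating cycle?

Computing terms: u(1) = 10, u(2) = 9, u(3) = 1, u(4) = 2, u(5) = 9, u(6) = 5, u(7) = 0, u(8) = 1, u(9) = 3, u(10) = 12, u(11) = 3, u(12) = 3, u(13) = 4, u(14) = 7, u(15) = 5, u(16) = 8, u(17) = 11, u(18) = 1, u(19) = 8, u(20) = 13, u(21) = 7, u(22) = 4, u(23) = 5, u(24) = 13, u(25) = 12, u(26) = 5, u(27) = 9, u(28) = 0, u(29) = 13, u(30) = 11, u(31) = 2, u(32) = 11, u(33) = 11, u(34) = 10, u(35) = 7, u(36) = 9, u(37) = 6, u(38) = 3, u(39) = 13, u(40) = 6, u(41) = 1, u(42) = 7, u(43) = 10, u(44) = 9.
The sequence repeats with period 42.

42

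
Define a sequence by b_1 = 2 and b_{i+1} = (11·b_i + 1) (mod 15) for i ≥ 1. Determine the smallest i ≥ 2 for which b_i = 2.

b_1 = 2; b_2 = 8; b_3 = 14; b_4 = 5; b_5 = 11; b_6 = 2.
Since b_6 = b_1 = 2, the sequence is periodic with period 5.
The value 2 next appears (with i ≥ 2) at b_6.

6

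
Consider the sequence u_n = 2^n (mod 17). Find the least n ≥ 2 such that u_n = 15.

5

u_1 = 2; u_2 = 4; u_3 = 8; u_4 = 16; u_5 = 15; u_6 = 13; u_7 = 9; u_8 = 1; u_9 = 2.
Since u_9 = u_1 = 2, the sequence is periodic with period 8.
The value 15 first appears (with n ≥ 2) at u_5.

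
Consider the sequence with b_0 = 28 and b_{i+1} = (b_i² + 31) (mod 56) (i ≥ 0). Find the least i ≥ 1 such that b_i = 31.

1

b_0 = 28; b_1 = 31; b_2 = 40; b_3 = 7; b_4 = 24; b_5 = 47; b_6 = 0; b_7 = 31.
Since b_7 = b_1 = 31, the sequence is eventually periodic: after a pre-period of length 1 it cycles with period 6.
The value 31 first appears (with i ≥ 1) at b_1.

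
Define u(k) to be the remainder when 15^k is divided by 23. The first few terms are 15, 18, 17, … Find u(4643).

u(1) = 15, u(2) = 18, u(3) = 17, u(4) = 2, u(5) = 7, u(6) = 13, u(7) = 11, u(8) = 4, u(9) = 14, u(10) = 3, u(11) = 22, u(12) = 8, u(13) = 5, u(14) = 6, u(15) = 21, u(16) = 16, u(17) = 10, u(18) = 12, u(19) = 19, u(20) = 9, u(21) = 20, u(22) = 1, u(23) = 15.
The sequence repeats with period 22.
(4643 - 1) mod 22 = 0, so u(4643) = u(1) = 15.

15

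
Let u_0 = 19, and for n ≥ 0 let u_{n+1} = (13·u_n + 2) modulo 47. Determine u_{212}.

40

u_0 = 19, u_1 = 14, u_2 = 43, u_3 = 44, u_4 = 10, u_5 = 38, u_6 = 26, u_7 = 11, u_8 = 4, u_9 = 7, u_{10} = 46, u_{11} = 36, u_{12} = 0, u_{13} = 2, u_{14} = 28, u_{15} = 37, u_{16} = 13, u_{17} = 30, u_{18} = 16, u_{19} = 22, u_{20} = 6, u_{21} = 33, u_{22} = 8, u_{23} = 12, u_{24} = 17, u_{25} = 35, u_{26} = 34, u_{27} = 21, u_{28} = 40, u_{29} = 5, u_{30} = 20, u_{31} = 27, u_{32} = 24, u_{33} = 32, u_{34} = 42, u_{35} = 31, u_{36} = 29, u_{37} = 3, u_{38} = 41, u_{39} = 18, u_{40} = 1, u_{41} = 15, u_{42} = 9, u_{43} = 25, u_{44} = 45, u_{45} = 23, u_{46} = 19.
Since u_{46} = u_0 = 19, the sequence is periodic with period 46.
So u_{212} = u_{0 + ((212-0) mod 46)} = u_{28} = 40.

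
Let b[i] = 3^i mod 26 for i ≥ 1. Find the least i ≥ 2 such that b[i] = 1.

3

Listing terms: b[1] = 3,  b[2] = 9,  b[3] = 1,  b[4] = 3.
The sequence repeats with period 3.
The value 1 first appears (with i ≥ 2) at b[3].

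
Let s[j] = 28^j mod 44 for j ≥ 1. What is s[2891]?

We have s[1] = 28; s[2] = 36; s[3] = 40; s[4] = 20; s[5] = 32; s[6] = 16; s[7] = 8; s[8] = 4; s[9] = 24; s[10] = 12; s[11] = 28.
The sequence repeats with period 10.
So s[2891] = s[1 + ((2891-1) mod 10)] = s[1] = 28.

28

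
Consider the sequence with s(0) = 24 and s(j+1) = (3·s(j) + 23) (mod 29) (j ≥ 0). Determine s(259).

23

We have s(0) = 24, s(1) = 8, s(2) = 18, s(3) = 19, s(4) = 22, s(5) = 2, s(6) = 0, s(7) = 23, s(8) = 5, s(9) = 9, s(10) = 21, s(11) = 28, s(12) = 20, s(13) = 25, s(14) = 11, s(15) = 27, s(16) = 17, s(17) = 16, s(18) = 13, s(19) = 4, s(20) = 6, s(21) = 12, s(22) = 1, s(23) = 26, s(24) = 14, s(25) = 7, s(26) = 15, s(27) = 10, s(28) = 24.
The sequence repeats with period 28.
(259 - 0) mod 28 = 7, so s(259) = s(7) = 23.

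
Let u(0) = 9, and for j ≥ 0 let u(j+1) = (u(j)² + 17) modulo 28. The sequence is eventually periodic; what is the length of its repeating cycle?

u(0) = 9; u(1) = 14; u(2) = 17; u(3) = 26; u(4) = 21; u(5) = 10; u(6) = 5; u(7) = 14.
Since u(7) = u(1) = 14, the sequence is eventually periodic: after a pre-period of length 1 it cycles with period 6.

6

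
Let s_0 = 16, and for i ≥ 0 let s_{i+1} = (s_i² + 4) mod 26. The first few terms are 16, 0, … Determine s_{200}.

s_0 = 16, s_1 = 0, s_2 = 4, s_3 = 20, s_4 = 14, s_5 = 18, s_6 = 16.
Since s_6 = s_0 = 16, the sequence is periodic with period 6.
(200 - 0) mod 6 = 2, so s_{200} = s_2 = 4.

4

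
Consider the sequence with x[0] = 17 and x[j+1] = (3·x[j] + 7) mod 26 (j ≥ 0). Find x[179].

We have x[0] = 17,  x[1] = 6,  x[2] = 25,  x[3] = 4,  x[4] = 19,  x[5] = 12,  x[6] = 17.
Since x[6] = x[0] = 17, the sequence is periodic with period 6.
(179 - 0) mod 6 = 5, so x[179] = x[5] = 12.

12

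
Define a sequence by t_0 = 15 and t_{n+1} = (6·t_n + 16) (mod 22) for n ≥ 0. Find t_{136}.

Computing terms: t_0 = 15,  t_1 = 18,  t_2 = 14,  t_3 = 12,  t_4 = 0,  t_5 = 16,  t_6 = 2,  t_7 = 6,  t_8 = 8,  t_9 = 20,  t_{10} = 4,  t_{11} = 18.
Since t_{11} = t_1 = 18, the sequence is eventually periodic: after a pre-period of length 1 it cycles with period 10.
For n ≥ 1, t_n depends only on (n - 1) mod 10. (136 - 1) mod 10 = 5, so t_{136} = t_6 = 2.

2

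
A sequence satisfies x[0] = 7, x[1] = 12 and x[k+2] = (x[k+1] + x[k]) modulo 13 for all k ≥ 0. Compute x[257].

3

Computing terms: x[0] = 7, x[1] = 12, x[2] = 6, x[3] = 5, x[4] = 11, x[5] = 3, x[6] = 1, x[7] = 4, x[8] = 5, x[9] = 9, x[10] = 1, x[11] = 10, x[12] = 11, x[13] = 8, x[14] = 6, x[15] = 1, x[16] = 7, x[17] = 8, x[18] = 2, x[19] = 10, x[20] = 12, x[21] = 9, x[22] = 8, x[23] = 4, x[24] = 12, x[25] = 3, x[26] = 2, x[27] = 5, x[28] = 7, x[29] = 12.
Since (x[28], x[29]) = (x[0], x[1]) = (7, 12) (two consecutive terms determine the rest), the sequence is periodic with period 28.
So x[257] = x[0 + ((257-0) mod 28)] = x[5] = 3.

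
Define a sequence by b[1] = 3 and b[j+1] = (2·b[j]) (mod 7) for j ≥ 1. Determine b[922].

3

b[1] = 3; b[2] = 6; b[3] = 5; b[4] = 3.
The sequence repeats with period 3.
(922 - 1) mod 3 = 0, so b[922] = b[1] = 3.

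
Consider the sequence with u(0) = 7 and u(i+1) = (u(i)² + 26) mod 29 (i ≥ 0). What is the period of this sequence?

We have u(0) = 7,  u(1) = 17,  u(2) = 25,  u(3) = 13,  u(4) = 21,  u(5) = 3,  u(6) = 6,  u(7) = 4,  u(8) = 13.
Since u(8) = u(3) = 13, the sequence is eventually periodic: after a pre-period of length 3 it cycles with period 5.

5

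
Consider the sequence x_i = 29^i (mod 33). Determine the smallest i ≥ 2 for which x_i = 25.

4

x_1 = 29, x_2 = 16, x_3 = 2, x_4 = 25, x_5 = 32, x_6 = 4, x_7 = 17, x_8 = 31, x_9 = 8, x_{10} = 1, x_{11} = 29.
Since x_{11} = x_1 = 29, the sequence is periodic with period 10.
The value 25 first appears (with i ≥ 2) at x_4.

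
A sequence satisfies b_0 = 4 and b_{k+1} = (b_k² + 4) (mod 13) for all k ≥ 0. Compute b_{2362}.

3

Listing terms: b_0 = 4, b_1 = 7, b_2 = 1, b_3 = 5, b_4 = 3, b_5 = 0, b_6 = 4.
Since b_6 = b_0 = 4, the sequence is periodic with period 6.
So b_{2362} = b_{0 + ((2362-0) mod 6)} = b_4 = 3.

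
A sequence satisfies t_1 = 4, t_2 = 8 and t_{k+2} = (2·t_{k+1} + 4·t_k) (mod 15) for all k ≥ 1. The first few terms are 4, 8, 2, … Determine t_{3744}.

Computing terms: t_1 = 4,  t_2 = 8,  t_3 = 2,  t_4 = 6,  t_5 = 5,  t_6 = 4,  t_7 = 13,  t_8 = 12,  t_9 = 1,  t_{10} = 5,  t_{11} = 14,  t_{12} = 3,  t_{13} = 2,  t_{14} = 1,  t_{15} = 10,  t_{16} = 9,  t_{17} = 13,  t_{18} = 2,  t_{19} = 11,  t_{20} = 0,  t_{21} = 14,  t_{22} = 13,  t_{23} = 7,  t_{24} = 6,  t_{25} = 10,  t_{26} = 14,  t_{27} = 8,  t_{28} = 12,  t_{29} = 11,  t_{30} = 10,  t_{31} = 4,  t_{32} = 3,  t_{33} = 7,  t_{34} = 11,  t_{35} = 5,  t_{36} = 9,  t_{37} = 8,  t_{38} = 7,  t_{39} = 1,  t_{40} = 0,  t_{41} = 4,  t_{42} = 8.
The sequence repeats with period 40.
(3744 - 1) mod 40 = 23, so t_{3744} = t_{24} = 6.

6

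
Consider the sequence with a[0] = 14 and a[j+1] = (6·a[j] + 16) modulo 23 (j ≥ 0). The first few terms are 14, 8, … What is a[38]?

22

a[0] = 14,  a[1] = 8,  a[2] = 18,  a[3] = 9,  a[4] = 1,  a[5] = 22,  a[6] = 10,  a[7] = 7,  a[8] = 12,  a[9] = 19,  a[10] = 15,  a[11] = 14.
Since a[11] = a[0] = 14, the sequence is periodic with period 11.
(38 - 0) mod 11 = 5, so a[38] = a[5] = 22.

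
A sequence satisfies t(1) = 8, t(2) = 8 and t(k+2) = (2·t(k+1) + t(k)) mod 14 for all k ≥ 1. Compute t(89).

t(1) = 8; t(2) = 8; t(3) = 10; t(4) = 0; t(5) = 10; t(6) = 6; t(7) = 8; t(8) = 8.
The sequence repeats with period 6.
So t(89) = t(1 + ((89-1) mod 6)) = t(5) = 10.

10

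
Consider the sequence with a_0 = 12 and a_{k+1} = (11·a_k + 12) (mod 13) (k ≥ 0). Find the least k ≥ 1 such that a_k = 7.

7

Computing terms: a_0 = 12, a_1 = 1, a_2 = 10, a_3 = 5, a_4 = 2, a_5 = 8, a_6 = 9, a_7 = 7, a_8 = 11, a_9 = 3, a_{10} = 6, a_{11} = 0, a_{12} = 12.
The sequence repeats with period 12.
The value 7 first appears (with k ≥ 1) at a_7.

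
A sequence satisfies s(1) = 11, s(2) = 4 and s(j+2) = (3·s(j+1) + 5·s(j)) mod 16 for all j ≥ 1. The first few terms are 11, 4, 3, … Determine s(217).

Listing terms: s(1) = 11, s(2) = 4, s(3) = 3, s(4) = 13, s(5) = 6, s(6) = 3, s(7) = 7, s(8) = 4, s(9) = 15, s(10) = 1, s(11) = 14, s(12) = 15, s(13) = 3, s(14) = 4, s(15) = 11, s(16) = 5, s(17) = 6, s(18) = 11, s(19) = 15, s(20) = 4, s(21) = 7, s(22) = 9, s(23) = 14, s(24) = 7, s(25) = 11, s(26) = 4.
The sequence repeats with period 24.
So s(217) = s(1 + ((217-1) mod 24)) = s(1) = 11.

11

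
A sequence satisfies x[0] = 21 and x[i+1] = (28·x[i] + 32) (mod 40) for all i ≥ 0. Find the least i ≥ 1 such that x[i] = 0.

5

x[0] = 21, x[1] = 20, x[2] = 32, x[3] = 8, x[4] = 16, x[5] = 0, x[6] = 32.
Since x[6] = x[2] = 32, the sequence is eventually periodic: after a pre-period of length 2 it cycles with period 4.
The value 0 first appears (with i ≥ 1) at x[5].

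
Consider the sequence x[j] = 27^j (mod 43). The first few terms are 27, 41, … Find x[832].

35

Listing terms: x[1] = 27, x[2] = 41, x[3] = 32, x[4] = 4, x[5] = 22, x[6] = 35, x[7] = 42, x[8] = 16, x[9] = 2, x[10] = 11, x[11] = 39, x[12] = 21, x[13] = 8, x[14] = 1, x[15] = 27.
Since x[15] = x[1] = 27, the sequence is periodic with period 14.
So x[832] = x[1 + ((832-1) mod 14)] = x[6] = 35.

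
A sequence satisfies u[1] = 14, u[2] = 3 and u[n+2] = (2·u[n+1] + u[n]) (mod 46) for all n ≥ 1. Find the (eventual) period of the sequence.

22

Listing terms: u[1] = 14, u[2] = 3, u[3] = 20, u[4] = 43, u[5] = 14, u[6] = 25, u[7] = 18, u[8] = 15, u[9] = 2, u[10] = 19, u[11] = 40, u[12] = 7, u[13] = 8, u[14] = 23, u[15] = 8, u[16] = 39, u[17] = 40, u[18] = 27, u[19] = 2, u[20] = 31, u[21] = 18, u[22] = 21, u[23] = 14, u[24] = 3.
The sequence repeats with period 22.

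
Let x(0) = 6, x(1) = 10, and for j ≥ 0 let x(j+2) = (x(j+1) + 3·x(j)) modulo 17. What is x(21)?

10

Listing terms: x(0) = 6, x(1) = 10, x(2) = 11, x(3) = 7, x(4) = 6, x(5) = 10.
Since (x(4), x(5)) = (x(0), x(1)) = (6, 10) (two consecutive terms determine the rest), the sequence is periodic with period 4.
(21 - 0) mod 4 = 1, so x(21) = x(1) = 10.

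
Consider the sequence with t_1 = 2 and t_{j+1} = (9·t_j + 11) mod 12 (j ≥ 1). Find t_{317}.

2

Listing terms: t_1 = 2; t_2 = 5; t_3 = 8; t_4 = 11; t_5 = 2.
The sequence repeats with period 4.
(317 - 1) mod 4 = 0, so t_{317} = t_1 = 2.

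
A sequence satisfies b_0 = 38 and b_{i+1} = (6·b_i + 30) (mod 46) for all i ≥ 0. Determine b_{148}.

36

We have b_0 = 38, b_1 = 28, b_2 = 14, b_3 = 22, b_4 = 24, b_5 = 36, b_6 = 16, b_7 = 34, b_8 = 4, b_9 = 8, b_{10} = 32, b_{11} = 38.
The sequence repeats with period 11.
So b_{148} = b_{0 + ((148-0) mod 11)} = b_5 = 36.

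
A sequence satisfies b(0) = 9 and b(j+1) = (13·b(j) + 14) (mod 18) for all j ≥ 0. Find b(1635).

We have b(0) = 9, b(1) = 5, b(2) = 7, b(3) = 15, b(4) = 11, b(5) = 13, b(6) = 3, b(7) = 17, b(8) = 1, b(9) = 9.
Since b(9) = b(0) = 9, the sequence is periodic with period 9.
(1635 - 0) mod 9 = 6, so b(1635) = b(6) = 3.

3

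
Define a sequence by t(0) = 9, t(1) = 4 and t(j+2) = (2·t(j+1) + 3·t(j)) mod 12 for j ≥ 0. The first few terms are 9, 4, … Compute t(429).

Listing terms: t(0) = 9,  t(1) = 4,  t(2) = 11,  t(3) = 10,  t(4) = 5,  t(5) = 4,  t(6) = 11.
Since (t(5), t(6)) = (t(1), t(2)) = (4, 11) (two consecutive terms determine the rest), the sequence is eventually periodic: after a pre-period of length 1 it cycles with period 4.
For j ≥ 1, t(j) depends only on (j - 1) mod 4. (429 - 1) mod 4 = 0, so t(429) = t(1) = 4.

4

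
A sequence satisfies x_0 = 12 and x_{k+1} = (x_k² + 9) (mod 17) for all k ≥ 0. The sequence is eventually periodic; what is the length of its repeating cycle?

Computing terms: x_0 = 12,  x_1 = 0,  x_2 = 9,  x_3 = 5,  x_4 = 0.
Since x_4 = x_1 = 0, the sequence is eventually periodic: after a pre-period of length 1 it cycles with period 3.

3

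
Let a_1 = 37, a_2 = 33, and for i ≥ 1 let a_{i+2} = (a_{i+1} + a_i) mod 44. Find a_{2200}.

a_1 = 37, a_2 = 33, a_3 = 26, a_4 = 15, a_5 = 41, a_6 = 12, a_7 = 9, a_8 = 21, a_9 = 30, a_{10} = 7, a_{11} = 37, a_{12} = 0, a_{13} = 37, a_{14} = 37, a_{15} = 30, a_{16} = 23, a_{17} = 9, a_{18} = 32, a_{19} = 41, a_{20} = 29, a_{21} = 26, a_{22} = 11, a_{23} = 37, a_{24} = 4, a_{25} = 41, a_{26} = 1, a_{27} = 42, a_{28} = 43, a_{29} = 41, a_{30} = 40, a_{31} = 37, a_{32} = 33.
The sequence repeats with period 30.
(2200 - 1) mod 30 = 9, so a_{2200} = a_{10} = 7.

7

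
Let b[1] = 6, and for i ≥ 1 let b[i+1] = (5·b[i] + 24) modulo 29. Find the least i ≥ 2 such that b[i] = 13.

10

We have b[1] = 6,  b[2] = 25,  b[3] = 4,  b[4] = 15,  b[5] = 12,  b[6] = 26,  b[7] = 9,  b[8] = 11,  b[9] = 21,  b[10] = 13,  b[11] = 2,  b[12] = 5,  b[13] = 20,  b[14] = 8,  b[15] = 6.
The sequence repeats with period 14.
The value 13 first appears (with i ≥ 2) at b[10].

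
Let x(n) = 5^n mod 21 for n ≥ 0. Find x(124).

16

Computing terms: x(0) = 1; x(1) = 5; x(2) = 4; x(3) = 20; x(4) = 16; x(5) = 17; x(6) = 1.
Since x(6) = x(0) = 1, the sequence is periodic with period 6.
(124 - 0) mod 6 = 4, so x(124) = x(4) = 16.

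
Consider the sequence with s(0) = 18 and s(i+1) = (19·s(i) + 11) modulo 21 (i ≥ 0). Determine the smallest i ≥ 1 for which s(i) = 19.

2

Listing terms: s(0) = 18, s(1) = 17, s(2) = 19, s(3) = 15, s(4) = 2, s(5) = 7, s(6) = 18.
Since s(6) = s(0) = 18, the sequence is periodic with period 6.
The value 19 first appears (with i ≥ 1) at s(2).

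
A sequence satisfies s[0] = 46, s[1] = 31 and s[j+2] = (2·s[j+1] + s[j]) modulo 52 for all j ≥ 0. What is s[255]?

s[0] = 46,  s[1] = 31,  s[2] = 4,  s[3] = 39,  s[4] = 30,  s[5] = 47,  s[6] = 20,  s[7] = 35,  s[8] = 38,  s[9] = 7,  s[10] = 0,  s[11] = 7,  s[12] = 14,  s[13] = 35,  s[14] = 32,  s[15] = 47,  s[16] = 22,  s[17] = 39,  s[18] = 48,  s[19] = 31,  s[20] = 6,  s[21] = 43,  s[22] = 40,  s[23] = 19,  s[24] = 26,  s[25] = 19,  s[26] = 12,  s[27] = 43,  s[28] = 46,  s[29] = 31.
The sequence repeats with period 28.
So s[255] = s[0 + ((255-0) mod 28)] = s[3] = 39.

39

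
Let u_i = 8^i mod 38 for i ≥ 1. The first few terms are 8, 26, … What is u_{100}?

30

u_1 = 8; u_2 = 26; u_3 = 18; u_4 = 30; u_5 = 12; u_6 = 20; u_7 = 8.
The sequence repeats with period 6.
(100 - 1) mod 6 = 3, so u_{100} = u_4 = 30.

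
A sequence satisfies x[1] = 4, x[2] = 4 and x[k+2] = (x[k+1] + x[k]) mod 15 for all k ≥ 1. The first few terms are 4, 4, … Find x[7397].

8

x[1] = 4; x[2] = 4; x[3] = 8; x[4] = 12; x[5] = 5; x[6] = 2; x[7] = 7; x[8] = 9; x[9] = 1; x[10] = 10; x[11] = 11; x[12] = 6; x[13] = 2; x[14] = 8; x[15] = 10; x[16] = 3; x[17] = 13; x[18] = 1; x[19] = 14; x[20] = 0; x[21] = 14; x[22] = 14; x[23] = 13; x[24] = 12; x[25] = 10; x[26] = 7; x[27] = 2; x[28] = 9; x[29] = 11; x[30] = 5; x[31] = 1; x[32] = 6; x[33] = 7; x[34] = 13; x[35] = 5; x[36] = 3; x[37] = 8; x[38] = 11; x[39] = 4; x[40] = 0; x[41] = 4; x[42] = 4.
The sequence repeats with period 40.
(7397 - 1) mod 40 = 36, so x[7397] = x[37] = 8.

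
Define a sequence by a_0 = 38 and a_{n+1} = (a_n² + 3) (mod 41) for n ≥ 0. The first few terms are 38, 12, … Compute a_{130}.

19

Listing terms: a_0 = 38,  a_1 = 12,  a_2 = 24,  a_3 = 5,  a_4 = 28,  a_5 = 8,  a_6 = 26,  a_7 = 23,  a_8 = 40,  a_9 = 4,  a_{10} = 19,  a_{11} = 36,  a_{12} = 28.
Since a_{12} = a_4 = 28, the sequence is eventually periodic: after a pre-period of length 4 it cycles with period 8.
For n ≥ 4, a_n depends only on (n - 4) mod 8. (130 - 4) mod 8 = 6, so a_{130} = a_{10} = 19.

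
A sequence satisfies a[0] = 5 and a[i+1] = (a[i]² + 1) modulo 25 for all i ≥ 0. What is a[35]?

Computing terms: a[0] = 5, a[1] = 1, a[2] = 2, a[3] = 5.
The sequence repeats with period 3.
(35 - 0) mod 3 = 2, so a[35] = a[2] = 2.

2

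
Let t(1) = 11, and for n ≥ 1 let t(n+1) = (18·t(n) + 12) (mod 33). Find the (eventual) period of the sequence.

We have t(1) = 11, t(2) = 12, t(3) = 30, t(4) = 24, t(5) = 15, t(6) = 18, t(7) = 6, t(8) = 21, t(9) = 27, t(10) = 3, t(11) = 0, t(12) = 12.
Since t(12) = t(2) = 12, the sequence is eventually periodic: after a pre-period of length 1 it cycles with period 10.

10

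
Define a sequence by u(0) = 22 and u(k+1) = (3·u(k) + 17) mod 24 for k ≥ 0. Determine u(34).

2

u(0) = 22; u(1) = 11; u(2) = 2; u(3) = 23; u(4) = 14; u(5) = 11.
Since u(5) = u(1) = 11, the sequence is eventually periodic: after a pre-period of length 1 it cycles with period 4.
For k ≥ 1, u(k) depends only on (k - 1) mod 4. (34 - 1) mod 4 = 1, so u(34) = u(2) = 2.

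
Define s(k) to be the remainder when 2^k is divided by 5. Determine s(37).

2

Listing terms: s(0) = 1,  s(1) = 2,  s(2) = 4,  s(3) = 3,  s(4) = 1.
Since s(4) = s(0) = 1, the sequence is periodic with period 4.
So s(37) = s(0 + ((37-0) mod 4)) = s(1) = 2.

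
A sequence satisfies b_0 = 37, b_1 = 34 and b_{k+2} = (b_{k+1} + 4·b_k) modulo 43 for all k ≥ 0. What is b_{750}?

17

Computing terms: b_0 = 37,  b_1 = 34,  b_2 = 10,  b_3 = 17,  b_4 = 14,  b_5 = 39,  b_6 = 9,  b_7 = 36,  b_8 = 29,  b_9 = 1,  b_{10} = 31,  b_{11} = 35,  b_{12} = 30,  b_{13} = 41,  b_{14} = 32,  b_{15} = 24,  b_{16} = 23,  b_{17} = 33,  b_{18} = 39,  b_{19} = 42,  b_{20} = 26,  b_{21} = 22,  b_{22} = 40,  b_{23} = 42,  b_{24} = 30,  b_{25} = 26,  b_{26} = 17,  b_{27} = 35,  b_{28} = 17,  b_{29} = 28,  b_{30} = 10,  b_{31} = 36,  b_{32} = 33,  b_{33} = 5,  b_{34} = 8,  b_{35} = 28,  b_{36} = 17,  b_{37} = 0,  b_{38} = 25,  b_{39} = 25,  b_{40} = 39,  b_{41} = 10,  b_{42} = 37,  b_{43} = 34.
Since (b_{42}, b_{43}) = (b_0, b_1) = (37, 34) (two consecutive terms determine the rest), the sequence is periodic with period 42.
So b_{750} = b_{0 + ((750-0) mod 42)} = b_{36} = 17.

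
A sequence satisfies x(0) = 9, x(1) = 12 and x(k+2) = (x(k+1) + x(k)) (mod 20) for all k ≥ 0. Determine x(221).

7

We have x(0) = 9; x(1) = 12; x(2) = 1; x(3) = 13; x(4) = 14; x(5) = 7; x(6) = 1; x(7) = 8; x(8) = 9; x(9) = 17; x(10) = 6; x(11) = 3; x(12) = 9; x(13) = 12.
The sequence repeats with period 12.
(221 - 0) mod 12 = 5, so x(221) = x(5) = 7.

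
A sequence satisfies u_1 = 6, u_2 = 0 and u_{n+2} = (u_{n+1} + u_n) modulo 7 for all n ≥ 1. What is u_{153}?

1

Computing terms: u_1 = 6, u_2 = 0, u_3 = 6, u_4 = 6, u_5 = 5, u_6 = 4, u_7 = 2, u_8 = 6, u_9 = 1, u_{10} = 0, u_{11} = 1, u_{12} = 1, u_{13} = 2, u_{14} = 3, u_{15} = 5, u_{16} = 1, u_{17} = 6, u_{18} = 0.
The sequence repeats with period 16.
So u_{153} = u_{1 + ((153-1) mod 16)} = u_9 = 1.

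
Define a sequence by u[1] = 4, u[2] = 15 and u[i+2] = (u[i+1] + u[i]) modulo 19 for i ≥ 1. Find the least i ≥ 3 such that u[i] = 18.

We have u[1] = 4, u[2] = 15, u[3] = 0, u[4] = 15, u[5] = 15, u[6] = 11, u[7] = 7, u[8] = 18, u[9] = 6, u[10] = 5, u[11] = 11, u[12] = 16, u[13] = 8, u[14] = 5, u[15] = 13, u[16] = 18, u[17] = 12, u[18] = 11, u[19] = 4, u[20] = 15.
The sequence repeats with period 18.
The value 18 first appears (with i ≥ 3) at u[8].

8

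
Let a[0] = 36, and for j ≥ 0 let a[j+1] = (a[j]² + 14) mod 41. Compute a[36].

a[0] = 36; a[1] = 39; a[2] = 18; a[3] = 10; a[4] = 32; a[5] = 13; a[6] = 19; a[7] = 6; a[8] = 9; a[9] = 13.
Since a[9] = a[5] = 13, the sequence is eventually periodic: after a pre-period of length 5 it cycles with period 4.
For j ≥ 5, a[j] depends only on (j - 5) mod 4. (36 - 5) mod 4 = 3, so a[36] = a[8] = 9.

9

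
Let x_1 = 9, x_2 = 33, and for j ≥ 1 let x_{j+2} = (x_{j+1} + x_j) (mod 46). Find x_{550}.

7

Computing terms: x_1 = 9; x_2 = 33; x_3 = 42; x_4 = 29; x_5 = 25; x_6 = 8; x_7 = 33; x_8 = 41; x_9 = 28; x_{10} = 23; x_{11} = 5; x_{12} = 28; x_{13} = 33; x_{14} = 15; x_{15} = 2; x_{16} = 17; x_{17} = 19; x_{18} = 36; x_{19} = 9; x_{20} = 45; x_{21} = 8; x_{22} = 7; x_{23} = 15; x_{24} = 22; x_{25} = 37; x_{26} = 13; x_{27} = 4; x_{28} = 17; x_{29} = 21; x_{30} = 38; x_{31} = 13; x_{32} = 5; x_{33} = 18; x_{34} = 23; x_{35} = 41; x_{36} = 18; x_{37} = 13; x_{38} = 31; x_{39} = 44; x_{40} = 29; x_{41} = 27; x_{42} = 10; x_{43} = 37; x_{44} = 1; x_{45} = 38; x_{46} = 39; x_{47} = 31; x_{48} = 24; x_{49} = 9; x_{50} = 33.
The sequence repeats with period 48.
So x_{550} = x_{1 + ((550-1) mod 48)} = x_{22} = 7.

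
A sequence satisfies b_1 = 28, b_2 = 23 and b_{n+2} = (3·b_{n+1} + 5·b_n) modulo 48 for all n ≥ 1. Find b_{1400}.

19

b_1 = 28; b_2 = 23; b_3 = 17; b_4 = 22; b_5 = 7; b_6 = 35; b_7 = 44; b_8 = 19; b_9 = 37; b_{10} = 14; b_{11} = 35; b_{12} = 31; b_{13} = 28; b_{14} = 47; b_{15} = 41; b_{16} = 22; b_{17} = 31; b_{18} = 11; b_{19} = 44; b_{20} = 43; b_{21} = 13; b_{22} = 14; b_{23} = 11; b_{24} = 7; b_{25} = 28; b_{26} = 23.
Since (b_{25}, b_{26}) = (b_1, b_2) = (28, 23) (two consecutive terms determine the rest), the sequence is periodic with period 24.
So b_{1400} = b_{1 + ((1400-1) mod 24)} = b_8 = 19.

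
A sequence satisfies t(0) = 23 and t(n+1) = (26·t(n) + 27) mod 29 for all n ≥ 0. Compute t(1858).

1

We have t(0) = 23; t(1) = 16; t(2) = 8; t(3) = 3; t(4) = 18; t(5) = 2; t(6) = 21; t(7) = 22; t(8) = 19; t(9) = 28; t(10) = 1; t(11) = 24; t(12) = 13; t(13) = 17; t(14) = 5; t(15) = 12; t(16) = 20; t(17) = 25; t(18) = 10; t(19) = 26; t(20) = 7; t(21) = 6; t(22) = 9; t(23) = 0; t(24) = 27; t(25) = 4; t(26) = 15; t(27) = 11; t(28) = 23.
The sequence repeats with period 28.
So t(1858) = t(0 + ((1858-0) mod 28)) = t(10) = 1.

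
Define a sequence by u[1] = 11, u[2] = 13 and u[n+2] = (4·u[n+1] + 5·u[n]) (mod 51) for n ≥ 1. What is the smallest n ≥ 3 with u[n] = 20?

9

We have u[1] = 11, u[2] = 13, u[3] = 5, u[4] = 34, u[5] = 8, u[6] = 49, u[7] = 32, u[8] = 16, u[9] = 20, u[10] = 7, u[11] = 26, u[12] = 37, u[13] = 23, u[14] = 22, u[15] = 50, u[16] = 4, u[17] = 11, u[18] = 13.
Since (u[17], u[18]) = (u[1], u[2]) = (11, 13) (two consecutive terms determine the rest), the sequence is periodic with period 16.
The value 20 first appears (with n ≥ 3) at u[9].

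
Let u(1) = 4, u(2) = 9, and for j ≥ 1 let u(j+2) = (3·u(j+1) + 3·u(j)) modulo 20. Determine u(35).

Computing terms: u(1) = 4; u(2) = 9; u(3) = 19; u(4) = 4; u(5) = 9.
Since (u(4), u(5)) = (u(1), u(2)) = (4, 9) (two consecutive terms determine the rest), the sequence is periodic with period 3.
(35 - 1) mod 3 = 1, so u(35) = u(2) = 9.

9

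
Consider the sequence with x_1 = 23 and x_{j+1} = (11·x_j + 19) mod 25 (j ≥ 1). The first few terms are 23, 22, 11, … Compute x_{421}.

3

We have x_1 = 23; x_2 = 22; x_3 = 11; x_4 = 15; x_5 = 9; x_6 = 18; x_7 = 17; x_8 = 6; x_9 = 10; x_{10} = 4; x_{11} = 13; x_{12} = 12; x_{13} = 1; x_{14} = 5; x_{15} = 24; x_{16} = 8; x_{17} = 7; x_{18} = 21; x_{19} = 0; x_{20} = 19; x_{21} = 3; x_{22} = 2; x_{23} = 16; x_{24} = 20; x_{25} = 14; x_{26} = 23.
The sequence repeats with period 25.
So x_{421} = x_{1 + ((421-1) mod 25)} = x_{21} = 3.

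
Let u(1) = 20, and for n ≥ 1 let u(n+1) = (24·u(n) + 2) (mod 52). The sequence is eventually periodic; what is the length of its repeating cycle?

12

We have u(1) = 20, u(2) = 14, u(3) = 26, u(4) = 2, u(5) = 50, u(6) = 6, u(7) = 42, u(8) = 22, u(9) = 10, u(10) = 34, u(11) = 38, u(12) = 30, u(13) = 46, u(14) = 14.
Since u(14) = u(2) = 14, the sequence is eventually periodic: after a pre-period of length 1 it cycles with period 12.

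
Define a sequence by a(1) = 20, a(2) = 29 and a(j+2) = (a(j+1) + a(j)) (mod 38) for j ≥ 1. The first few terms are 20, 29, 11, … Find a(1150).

a(1) = 20; a(2) = 29; a(3) = 11; a(4) = 2; a(5) = 13; a(6) = 15; a(7) = 28; a(8) = 5; a(9) = 33; a(10) = 0; a(11) = 33; a(12) = 33; a(13) = 28; a(14) = 23; a(15) = 13; a(16) = 36; a(17) = 11; a(18) = 9; a(19) = 20; a(20) = 29.
The sequence repeats with period 18.
(1150 - 1) mod 18 = 15, so a(1150) = a(16) = 36.

36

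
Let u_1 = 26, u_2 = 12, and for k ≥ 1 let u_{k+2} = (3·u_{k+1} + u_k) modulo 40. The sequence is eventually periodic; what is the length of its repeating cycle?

12

We have u_1 = 26,  u_2 = 12,  u_3 = 22,  u_4 = 38,  u_5 = 16,  u_6 = 6,  u_7 = 34,  u_8 = 28,  u_9 = 38,  u_{10} = 22,  u_{11} = 24,  u_{12} = 14,  u_{13} = 26,  u_{14} = 12.
The sequence repeats with period 12.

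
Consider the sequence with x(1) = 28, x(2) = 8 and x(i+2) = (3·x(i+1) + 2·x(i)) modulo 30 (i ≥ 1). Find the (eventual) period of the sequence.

We have x(1) = 28, x(2) = 8, x(3) = 20, x(4) = 16, x(5) = 28, x(6) = 26, x(7) = 14, x(8) = 4, x(9) = 10, x(10) = 8, x(11) = 14, x(12) = 28, x(13) = 22, x(14) = 2, x(15) = 20, x(16) = 4, x(17) = 22, x(18) = 14, x(19) = 26, x(20) = 16, x(21) = 10, x(22) = 2, x(23) = 26, x(24) = 22, x(25) = 28, x(26) = 8.
Since (x(25), x(26)) = (x(1), x(2)) = (28, 8) (two consecutive terms determine the rest), the sequence is periodic with period 24.

24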